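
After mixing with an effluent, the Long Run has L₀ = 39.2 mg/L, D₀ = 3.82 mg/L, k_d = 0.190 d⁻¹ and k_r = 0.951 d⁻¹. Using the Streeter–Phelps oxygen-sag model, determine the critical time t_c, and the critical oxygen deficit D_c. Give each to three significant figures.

t_c ≈ 1.47 d; D_c ≈ 5.93 mg/L

With k_r/k_d = 5.005 and 1 − D₀(k_r−k_d)/(k_d L₀) = 0.6097,
t_c = ln(5.005 × 0.6097) / (0.951 − 0.190) = ln(3.052) / 0.7610 = 1.116/0.7610 = 1.466 d.
L(t_c) = L₀ e^(−k_d t_c) = 39.2 × 0.7569 = 29.67 mg/L, and at the critical point k_r D_c = k_d L, so D_c = (0.190/0.951) × 29.67 = 5.928 mg/L.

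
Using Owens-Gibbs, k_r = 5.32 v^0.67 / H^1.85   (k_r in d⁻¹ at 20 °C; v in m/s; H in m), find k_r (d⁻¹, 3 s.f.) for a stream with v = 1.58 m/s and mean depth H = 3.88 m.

k_r = 5.32 × 1.58^0.67 / 3.88^1.85 = 5.32 × 1.359 / 12.28 = 0.5884 d⁻¹.

k_r ≈ 0.588 d⁻¹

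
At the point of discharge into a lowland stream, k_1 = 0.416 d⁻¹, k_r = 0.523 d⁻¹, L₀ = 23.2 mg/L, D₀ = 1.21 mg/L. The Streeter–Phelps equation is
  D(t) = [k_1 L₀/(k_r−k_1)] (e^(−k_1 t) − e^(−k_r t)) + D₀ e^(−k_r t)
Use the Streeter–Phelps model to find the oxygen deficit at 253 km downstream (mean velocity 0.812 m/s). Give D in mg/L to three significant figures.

Travel time t = x/v = 253 km / (0.812 m/s) = 253000 m / 0.812 m/s = 311600 s = 3.606 d.
k_1 L₀/(k_r−k_1) = 0.416×23.2/(0.523−0.416) = 9.651/0.1070 = 90.20 mg/L.
e^(−k_1 t) = e^(−0.416×3.606) = 0.2231; e^(−k_r t) = e^(−0.523×3.606) = 0.1517.
D = 90.20 × (0.2231 − 0.1517) + 1.21 × 0.1517 = 6.442 + 0.1835 = 6.625 mg/L.

D ≈ 6.63 mg/L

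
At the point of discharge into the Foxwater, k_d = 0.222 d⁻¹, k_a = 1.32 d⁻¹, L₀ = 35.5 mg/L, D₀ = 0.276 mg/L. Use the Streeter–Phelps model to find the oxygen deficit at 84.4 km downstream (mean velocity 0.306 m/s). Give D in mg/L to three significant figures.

D ≈ 3.43 mg/L

Travel time t = x/v = 84.4 km / (0.306 m/s) = 84400 m / 0.306 m/s = 275800 s = 3.192 d.
k_d L₀/(k_a−k_d) = 0.222×35.5/(1.32−0.222) = 7.881/1.098 = 7.178 mg/L.
e^(−k_d t) = e^(−0.222×3.192) = 0.4923; e^(−k_a t) = e^(−1.32×3.192) = 0.01479.
D = 7.178 × (0.4923 − 0.01479) + 0.276 × 0.01479 = 3.427 + 0.004082 = 3.431 mg/L.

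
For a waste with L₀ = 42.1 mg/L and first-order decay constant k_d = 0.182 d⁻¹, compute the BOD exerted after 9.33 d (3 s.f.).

y_t = L₀(1 − e^(−k_d t)) = 42.1 × (1 − e^(−0.182×9.33))
= 42.1 × (1 − 0.1830) = 42.1 × 0.8170 = 34.39 mg/L.

y ≈ 34.4 mg/L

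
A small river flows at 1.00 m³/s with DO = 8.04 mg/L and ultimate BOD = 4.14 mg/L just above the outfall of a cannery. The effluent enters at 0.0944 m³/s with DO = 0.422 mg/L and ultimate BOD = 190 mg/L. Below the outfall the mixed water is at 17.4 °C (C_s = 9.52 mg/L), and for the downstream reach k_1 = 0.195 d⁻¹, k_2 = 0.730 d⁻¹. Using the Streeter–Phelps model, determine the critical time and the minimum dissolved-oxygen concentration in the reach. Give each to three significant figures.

Mixed DO = (1.00×8.04 + 0.0944×0.422)/(1.00+0.0944) = 8.080/1.094 = 7.383 mg/L.
Mixed L₀ = (1.00×4.14 + 0.0944×190)/(1.094) = 22.08/1.094 = 20.17 mg/L.
Initial deficit D₀ = C_s − DO₀ = 9.52 − 7.383 = 2.137 mg/L.
t_c = (1/0.5350) ln[(0.730/0.195)(1 − 2.137×0.5350/(0.195×20.17))] = 1.869 × ln(2.655) = 1.825 d.
D_c = (0.195/0.730) × 20.17 × e^(−0.195×1.825) = 0.2671 × 20.17 × 0.7005 = 3.775 mg/L.
Minimum DO = 9.52 − 3.775 = 5.745 mg/L.

t_c ≈ 1.83 d; minimum DO ≈ 5.75 mg/L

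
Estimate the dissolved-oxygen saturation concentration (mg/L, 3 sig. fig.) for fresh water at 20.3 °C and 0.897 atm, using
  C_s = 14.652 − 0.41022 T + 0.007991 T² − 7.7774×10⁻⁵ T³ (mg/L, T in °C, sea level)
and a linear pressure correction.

C_s ≈ 8.04 mg/L

At sea level: C_s = 14.652 − 0.41022×20.3 + 0.007991×20.3² − 7.7774×10⁻⁵×20.3³ = 8.967 mg/L.
Pressure correction: C_s' = 8.967 × 0.897 = 8.043 mg/L.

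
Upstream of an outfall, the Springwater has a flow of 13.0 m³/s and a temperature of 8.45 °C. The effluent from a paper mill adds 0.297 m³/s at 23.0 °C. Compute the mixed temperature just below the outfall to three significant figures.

8.77 °C

Flow-weighted mixing: C = (Q_r C_r + Q_w C_w)/(Q_r + Q_w)
= (13.0×8.45 + 0.297×23.0)/(13.0 + 0.297) = 116.7/13.30 = 8.775 °C.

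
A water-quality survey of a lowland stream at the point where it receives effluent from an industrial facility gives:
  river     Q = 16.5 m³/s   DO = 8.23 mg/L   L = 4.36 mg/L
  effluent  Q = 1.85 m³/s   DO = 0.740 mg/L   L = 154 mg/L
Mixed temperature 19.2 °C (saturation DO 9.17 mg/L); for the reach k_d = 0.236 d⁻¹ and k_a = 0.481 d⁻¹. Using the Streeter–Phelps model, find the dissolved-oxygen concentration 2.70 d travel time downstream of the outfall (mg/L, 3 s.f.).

DO ≈ 3.91 mg/L

Mixed DO = (16.5×8.23 + 1.85×0.740)/(16.5+1.85) = 137.2/18.35 = 7.475 mg/L.
Mixed L₀ = (16.5×4.36 + 1.85×154)/(18.35) = 356.8/18.35 = 19.45 mg/L.
Initial deficit D₀ = C_s − DO₀ = 9.17 − 7.475 = 1.695 mg/L.
D(2.70) = [0.236×19.45/(0.481−0.236)](e^(−0.236×2.70) − e^(−0.481×2.70)) + 1.695 e^(−0.481×2.70)
= 18.73 × (0.5288 − 0.2729) + 1.695 × 0.2729 = 5.256 mg/L.
DO = 9.17 − 5.256 = 3.914 mg/L.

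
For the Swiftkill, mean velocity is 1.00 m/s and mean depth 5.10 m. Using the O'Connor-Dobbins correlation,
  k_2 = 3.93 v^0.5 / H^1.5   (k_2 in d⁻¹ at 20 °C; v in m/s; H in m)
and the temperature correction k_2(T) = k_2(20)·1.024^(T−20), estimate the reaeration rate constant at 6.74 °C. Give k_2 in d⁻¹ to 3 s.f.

k_2 ≈ 0.249 d⁻¹

k_2(20) = 3.93 × 1.00^0.5 / 5.10^1.5 = 3.93 × 1.000 / 11.52 = 0.3412 d⁻¹.
k_2(6.74) = 0.3412 × 1.024^(6.74−20) = 0.3412 × 0.7302 = 0.2491 d⁻¹.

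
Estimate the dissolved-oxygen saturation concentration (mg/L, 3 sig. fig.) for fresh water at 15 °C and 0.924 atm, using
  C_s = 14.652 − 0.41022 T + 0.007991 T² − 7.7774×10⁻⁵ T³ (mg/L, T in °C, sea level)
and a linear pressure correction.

C_s ≈ 9.27 mg/L

At sea level: C_s = 14.652 − 0.41022×15 + 0.007991×15² − 7.7774×10⁻⁵×15³ = 10.03 mg/L.
Pressure correction: C_s' = 10.03 × 0.924 = 9.272 mg/L.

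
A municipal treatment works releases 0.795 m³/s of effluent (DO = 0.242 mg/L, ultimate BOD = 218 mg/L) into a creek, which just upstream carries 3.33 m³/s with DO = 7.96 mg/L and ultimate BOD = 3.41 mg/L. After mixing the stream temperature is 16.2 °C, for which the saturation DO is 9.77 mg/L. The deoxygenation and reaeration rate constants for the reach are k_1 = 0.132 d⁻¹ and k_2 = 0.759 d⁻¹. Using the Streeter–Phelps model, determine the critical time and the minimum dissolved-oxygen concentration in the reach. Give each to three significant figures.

t_c ≈ 2.10 d; minimum DO ≈ 3.87 mg/L

Mixed DO = (3.33×7.96 + 0.795×0.242)/(3.33+0.795) = 26.70/4.125 = 6.473 mg/L.
Mixed L₀ = (3.33×3.41 + 0.795×218)/(4.125) = 184.7/4.125 = 44.77 mg/L.
Initial deficit D₀ = C_s − DO₀ = 9.77 − 6.473 = 3.297 mg/L.
t_c = (1/0.6270) ln[(0.759/0.132)(1 − 3.297×0.6270/(0.132×44.77))] = 1.595 × ln(3.738) = 2.103 d.
D_c = (0.132/0.759) × 44.77 × e^(−0.132×2.103) = 0.1739 × 44.77 × 0.7576 = 5.898 mg/L.
Minimum DO = 9.77 − 5.898 = 3.872 mg/L.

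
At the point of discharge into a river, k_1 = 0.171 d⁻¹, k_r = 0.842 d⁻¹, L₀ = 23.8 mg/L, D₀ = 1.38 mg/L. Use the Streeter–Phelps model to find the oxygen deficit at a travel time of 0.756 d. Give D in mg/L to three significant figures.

k_1 L₀/(k_r−k_1) = 0.171×23.8/(0.842−0.171) = 4.070/0.6710 = 6.065 mg/L.
e^(−k_1 t) = e^(−0.171×0.7560) = 0.8787; e^(−k_r t) = e^(−0.842×0.7560) = 0.5291.
D = 6.065 × (0.8787 − 0.5291) + 1.38 × 0.5291 = 2.121 + 0.7302 = 2.851 mg/L.

D ≈ 2.85 mg/L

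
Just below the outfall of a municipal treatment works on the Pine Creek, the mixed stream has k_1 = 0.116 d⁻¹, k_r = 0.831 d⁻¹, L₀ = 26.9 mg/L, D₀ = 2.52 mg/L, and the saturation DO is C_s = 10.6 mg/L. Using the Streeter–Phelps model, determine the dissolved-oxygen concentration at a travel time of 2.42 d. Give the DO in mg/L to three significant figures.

DO ≈ 7.55 mg/L

k_1 L₀/(k_r−k_1) = 0.116×26.9/(0.831−0.116) = 3.120/0.7150 = 4.364 mg/L.
e^(−k_1 t) = e^(−0.116×2.420) = 0.7552; e^(−k_r t) = e^(−0.831×2.420) = 0.1339.
D = 4.364 × (0.7552 − 0.1339) + 2.52 × 0.1339 = 2.712 + 0.3373 = 3.049 mg/L.
DO = C_s − D = 10.6 − 3.049 = 7.551 mg/L.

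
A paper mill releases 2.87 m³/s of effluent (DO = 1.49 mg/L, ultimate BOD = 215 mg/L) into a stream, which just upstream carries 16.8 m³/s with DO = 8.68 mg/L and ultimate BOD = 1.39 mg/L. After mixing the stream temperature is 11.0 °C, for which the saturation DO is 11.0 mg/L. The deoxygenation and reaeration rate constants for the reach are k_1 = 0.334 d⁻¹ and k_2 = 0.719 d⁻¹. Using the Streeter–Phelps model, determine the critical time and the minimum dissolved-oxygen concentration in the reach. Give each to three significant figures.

Mixed DO = (16.8×8.68 + 2.87×1.49)/(16.8+2.87) = 150.1/19.67 = 7.631 mg/L.
Mixed L₀ = (16.8×1.39 + 2.87×215)/(19.67) = 640.4/19.67 = 32.56 mg/L.
Initial deficit D₀ = C_s − DO₀ = 11.0 − 7.631 = 3.369 mg/L.
t_c = (1/0.3850) ln[(0.719/0.334)(1 − 3.369×0.3850/(0.334×32.56))] = 2.597 × ln(1.896) = 1.662 d.
D_c = (0.334/0.719) × 32.56 × e^(−0.334×1.662) = 0.4645 × 32.56 × 0.5741 = 8.683 mg/L.
Minimum DO = 11.0 − 8.683 = 2.317 mg/L.

t_c ≈ 1.66 d; minimum DO ≈ 2.32 mg/L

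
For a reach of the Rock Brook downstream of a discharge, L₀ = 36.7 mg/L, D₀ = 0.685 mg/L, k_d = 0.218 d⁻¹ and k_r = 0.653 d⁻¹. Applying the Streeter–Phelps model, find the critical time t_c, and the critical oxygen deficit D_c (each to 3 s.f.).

At the critical point dD/dt = 0, so k_d L₀ e^(−k_d t) = k_r D. Substituting D(t) from the Streeter–Phelps equation and solving for t gives
t_c = ln[(k_r/k_d)(1 − D₀(k_r−k_d)/(k_d L₀))] / (k_r−k_d).
Here k_r−k_d = 0.4350 d⁻¹ and 1 − D₀(k_r−k_d)/(k_d L₀) = 1 − 0.685×0.4350/(0.218×36.7) = 0.9628, so
t_c = ln(2.995 × 0.9628) / 0.4350 = 1.059 / 0.4350 = 2.435 d.
L(t_c) = L₀ e^(−k_d t_c) = 36.7 × 0.5881 = 21.58 mg/L, and at the critical point k_r D_c = k_d L, so D_c = (0.218/0.653) × 21.58 = 7.206 mg/L.

t_c ≈ 2.43 d; D_c ≈ 7.21 mg/L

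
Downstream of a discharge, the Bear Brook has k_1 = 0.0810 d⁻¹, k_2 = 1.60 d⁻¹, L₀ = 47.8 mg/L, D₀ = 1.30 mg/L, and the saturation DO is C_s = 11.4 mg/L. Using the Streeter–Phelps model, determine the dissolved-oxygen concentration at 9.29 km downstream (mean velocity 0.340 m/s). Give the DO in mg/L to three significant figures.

DO ≈ 9.67 mg/L

Travel time t = x/v = 9.29 km / (0.340 m/s) = 9290 m / 0.340 m/s = 27320 s = 0.3162 d.
k_1 L₀/(k_2−k_1) = 0.0810×47.8/(1.60−0.0810) = 3.872/1.519 = 2.549 mg/L.
e^(−k_1 t) = e^(−0.0810×0.3162) = 0.9747; e^(−k_2 t) = e^(−1.60×0.3162) = 0.6029.
D = 2.549 × (0.9747 − 0.6029) + 1.30 × 0.6029 = 0.9477 + 0.7838 = 1.731 mg/L.
DO = C_s − D = 11.4 − 1.731 = 9.669 mg/L.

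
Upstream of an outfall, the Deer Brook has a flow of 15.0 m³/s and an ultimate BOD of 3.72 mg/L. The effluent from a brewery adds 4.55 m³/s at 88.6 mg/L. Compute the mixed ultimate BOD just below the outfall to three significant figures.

23.5 mg/L

Flow-weighted mixing: C = (Q_r C_r + Q_w C_w)/(Q_r + Q_w)
= (15.0×3.72 + 4.55×88.6)/(15.0 + 4.55) = 458.9/19.55 = 23.47 mg/L.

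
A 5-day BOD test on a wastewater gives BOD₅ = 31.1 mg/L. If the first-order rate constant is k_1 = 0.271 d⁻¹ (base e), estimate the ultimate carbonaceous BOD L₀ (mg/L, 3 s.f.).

L₀ ≈ 41.9 mg/L

BOD₅ = L₀(1 − e^(−5k_1)) ⇒ L₀ = BOD₅ / (1 − e^(−5×0.271))
= 31.1 / (1 − 0.2579) = 31.1 / 0.7421 = 41.91 mg/L.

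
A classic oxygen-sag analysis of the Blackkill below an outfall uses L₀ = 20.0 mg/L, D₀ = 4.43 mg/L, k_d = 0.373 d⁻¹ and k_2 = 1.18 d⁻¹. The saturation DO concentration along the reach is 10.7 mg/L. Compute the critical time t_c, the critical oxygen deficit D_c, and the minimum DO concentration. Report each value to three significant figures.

t_c ≈ 0.619 d; D_c ≈ 5.02 mg/L; min DO ≈ 5.68 mg/L

At the critical point dD/dt = 0, so k_d L₀ e^(−k_d t) = k_2 D. Substituting D(t) from the Streeter–Phelps equation and solving for t gives
t_c = ln[(k_2/k_d)(1 − D₀(k_2−k_d)/(k_d L₀))] / (k_2−k_d).
Here k_2−k_d = 0.8070 d⁻¹ and 1 − D₀(k_2−k_d)/(k_d L₀) = 1 − 4.43×0.8070/(0.373×20.0) = 0.5208, so
t_c = ln(3.164 × 0.5208) / 0.8070 = 0.4993 / 0.8070 = 0.6187 d.
D_c = (k_d/k_2) L₀ e^(−k_d t_c) = (0.373/1.18) × 20.0 × e^(−0.373×0.6187) = 0.3161 × 20.0 × 0.7939 = 5.019 mg/L.
Minimum DO = C_s − D_c = 10.7 − 5.019 = 5.681 mg/L.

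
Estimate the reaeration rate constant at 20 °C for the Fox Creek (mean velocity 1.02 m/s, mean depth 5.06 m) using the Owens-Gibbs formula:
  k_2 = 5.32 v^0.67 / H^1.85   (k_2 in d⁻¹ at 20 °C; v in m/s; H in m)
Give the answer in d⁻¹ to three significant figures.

k_2 ≈ 0.269 d⁻¹

k_2 = 5.32 × 1.02^0.67 / 5.06^1.85 = 5.32 × 1.013 / 20.08 = 0.2685 d⁻¹.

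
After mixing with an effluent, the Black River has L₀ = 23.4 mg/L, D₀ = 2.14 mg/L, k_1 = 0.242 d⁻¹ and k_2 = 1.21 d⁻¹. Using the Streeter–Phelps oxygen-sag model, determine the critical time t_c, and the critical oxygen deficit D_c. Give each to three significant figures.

t_c ≈ 1.19 d; D_c ≈ 3.51 mg/L

With k_2/k_1 = 5.000 and 1 − D₀(k_2−k_1)/(k_1 L₀) = 0.6342,
t_c = ln(5.000 × 0.6342) / (1.21 − 0.242) = ln(3.171) / 0.9680 = 1.154/0.9680 = 1.192 d.
D_c = (k_1/k_2) L₀ e^(−k_1 t_c) = (0.242/1.21) × 23.4 × e^(−0.242×1.192) = 0.2000 × 23.4 × 0.7494 = 3.507 mg/L.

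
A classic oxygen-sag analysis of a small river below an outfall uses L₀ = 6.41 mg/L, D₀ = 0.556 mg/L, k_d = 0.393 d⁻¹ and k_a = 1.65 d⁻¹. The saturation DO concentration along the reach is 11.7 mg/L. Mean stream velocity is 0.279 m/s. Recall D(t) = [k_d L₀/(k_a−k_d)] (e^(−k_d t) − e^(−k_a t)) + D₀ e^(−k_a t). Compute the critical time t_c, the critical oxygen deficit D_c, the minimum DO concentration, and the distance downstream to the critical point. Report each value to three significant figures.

t_c ≈ 0.883 d; D_c ≈ 1.08 mg/L; min DO ≈ 10.6 mg/L; x_c ≈ 21.3 km

t_c = [1/(k_a−k_d)] ln[(k_a/k_d)(1 − D₀(k_a−k_d)/(k_d L₀))]
= [1/(1.65−0.393)] ln[(1.65/0.393)(1 − 0.556×1.257/(0.393×6.41))]
= (1/1.257) ln[4.198 × 0.7226] = 0.7955 × ln(3.034) = 0.7955 × 1.110 = 0.8829 d.
L(t_c) = L₀ e^(−k_d t_c) = 6.41 × 0.7068 = 4.531 mg/L, and at the critical point k_a D_c = k_d L, so D_c = (0.393/1.65) × 4.531 = 1.079 mg/L.
Minimum DO = C_s − D_c = 11.7 − 1.079 = 10.62 mg/L.
x_c = v t_c = 0.279 m/s × 0.8829 d × 86400 s/d = 21280 m ≈ 21.3 km.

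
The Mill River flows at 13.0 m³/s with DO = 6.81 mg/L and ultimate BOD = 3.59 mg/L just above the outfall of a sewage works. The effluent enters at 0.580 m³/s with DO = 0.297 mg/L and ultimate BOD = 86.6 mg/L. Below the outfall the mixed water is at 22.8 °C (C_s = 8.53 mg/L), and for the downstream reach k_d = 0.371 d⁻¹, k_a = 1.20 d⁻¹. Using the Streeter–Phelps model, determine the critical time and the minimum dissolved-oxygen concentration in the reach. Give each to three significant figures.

Mixed DO = (13.0×6.81 + 0.580×0.297)/(13.0+0.580) = 88.70/13.58 = 6.532 mg/L.
Mixed L₀ = (13.0×3.59 + 0.580×86.6)/(13.58) = 96.90/13.58 = 7.135 mg/L.
Initial deficit D₀ = C_s − DO₀ = 8.53 − 6.532 = 1.998 mg/L.
t_c = (1/0.8290) ln[(1.20/0.371)(1 − 1.998×0.8290/(0.371×7.135))] = 1.206 × ln(1.211) = 0.2305 d.
D_c = (0.371/1.20) × 7.135 × e^(−0.371×0.2305) = 0.3092 × 7.135 × 0.9181 = 2.025 mg/L.
Minimum DO = 8.53 − 2.025 = 6.505 mg/L.

t_c ≈ 0.230 d; minimum DO ≈ 6.50 mg/L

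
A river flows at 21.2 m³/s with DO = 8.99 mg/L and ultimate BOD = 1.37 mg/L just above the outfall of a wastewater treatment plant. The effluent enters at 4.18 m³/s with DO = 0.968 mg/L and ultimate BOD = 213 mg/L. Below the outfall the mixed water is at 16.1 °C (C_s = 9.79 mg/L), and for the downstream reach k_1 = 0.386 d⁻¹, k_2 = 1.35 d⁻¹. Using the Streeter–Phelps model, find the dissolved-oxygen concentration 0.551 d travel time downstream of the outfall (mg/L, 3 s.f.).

Mixed DO = (21.2×8.99 + 4.18×0.968)/(21.2+4.18) = 194.6/25.38 = 7.669 mg/L.
Mixed L₀ = (21.2×1.37 + 4.18×213)/(25.38) = 919.4/25.38 = 36.22 mg/L.
Initial deficit D₀ = C_s − DO₀ = 9.79 − 7.669 = 2.121 mg/L.
D(0.551) = [0.386×36.22/(1.35−0.386)](e^(−0.386×0.551) − e^(−1.35×0.551)) + 2.121 e^(−1.35×0.551)
= 14.50 × (0.8084 − 0.4753) + 2.121 × 0.4753 = 5.840 mg/L.
DO = 9.79 − 5.840 = 3.950 mg/L.

DO ≈ 3.95 mg/L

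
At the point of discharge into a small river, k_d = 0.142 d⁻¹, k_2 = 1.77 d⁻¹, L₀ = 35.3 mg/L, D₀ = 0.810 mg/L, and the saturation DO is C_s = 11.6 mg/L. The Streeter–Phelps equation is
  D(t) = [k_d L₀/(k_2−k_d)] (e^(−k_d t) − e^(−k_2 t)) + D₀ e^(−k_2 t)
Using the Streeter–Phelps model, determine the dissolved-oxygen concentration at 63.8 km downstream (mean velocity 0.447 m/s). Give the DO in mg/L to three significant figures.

Travel time t = x/v = 63.8 km / (0.447 m/s) = 63800 m / 0.447 m/s = 142700 s = 1.652 d.
k_d L₀/(k_2−k_d) = 0.142×35.3/(1.77−0.142) = 5.013/1.628 = 3.079 mg/L.
e^(−k_d t) = e^(−0.142×1.652) = 0.7909; e^(−k_2 t) = e^(−1.77×1.652) = 0.05372.
D = 3.079 × (0.7909 − 0.05372) + 0.810 × 0.05372 = 2.270 + 0.04351 = 2.313 mg/L.
DO = C_s − D = 11.6 − 2.313 = 9.287 mg/L.

DO ≈ 9.29 mg/L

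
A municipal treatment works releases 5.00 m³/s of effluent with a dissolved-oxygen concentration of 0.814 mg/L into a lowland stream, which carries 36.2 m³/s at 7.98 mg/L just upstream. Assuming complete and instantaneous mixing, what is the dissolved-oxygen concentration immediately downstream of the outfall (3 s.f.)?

7.11 mg/L

Flow-weighted mixing: C = (Q_r C_r + Q_w C_w)/(Q_r + Q_w)
= (36.2×7.98 + 5.00×0.814)/(36.2 + 5.00) = 292.9/41.20 = 7.110 mg/L.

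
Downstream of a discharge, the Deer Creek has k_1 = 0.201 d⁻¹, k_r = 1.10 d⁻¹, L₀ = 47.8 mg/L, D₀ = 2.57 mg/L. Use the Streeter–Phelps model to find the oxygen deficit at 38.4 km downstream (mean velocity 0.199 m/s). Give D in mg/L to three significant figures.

D ≈ 6.13 mg/L

Travel time t = x/v = 38.4 km / (0.199 m/s) = 38400 m / 0.199 m/s = 193000 s = 2.233 d.
k_1 L₀/(k_r−k_1) = 0.201×47.8/(1.10−0.201) = 9.608/0.8990 = 10.69 mg/L.
e^(−k_1 t) = e^(−0.201×2.233) = 0.6383; e^(−k_r t) = e^(−1.10×2.233) = 0.08571.
D = 10.69 × (0.6383 − 0.08571) + 2.57 × 0.08571 = 5.906 + 0.2203 = 6.126 mg/L.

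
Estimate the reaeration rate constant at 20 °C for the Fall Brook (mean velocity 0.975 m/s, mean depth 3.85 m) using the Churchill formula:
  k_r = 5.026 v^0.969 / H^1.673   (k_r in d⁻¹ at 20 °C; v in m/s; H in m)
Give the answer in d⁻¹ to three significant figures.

k_r = 5.026 × 0.975^0.969 / 3.85^1.673 = 5.026 × 0.9758 / 9.538 = 0.5142 d⁻¹.

k_r ≈ 0.514 d⁻¹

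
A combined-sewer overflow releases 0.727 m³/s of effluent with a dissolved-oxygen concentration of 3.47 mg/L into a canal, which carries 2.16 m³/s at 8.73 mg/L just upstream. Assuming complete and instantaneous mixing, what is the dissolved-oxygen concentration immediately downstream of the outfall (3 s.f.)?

Flow-weighted mixing: C = (Q_r C_r + Q_w C_w)/(Q_r + Q_w)
= (2.16×8.73 + 0.727×3.47)/(2.16 + 0.727) = 21.38/2.887 = 7.405 mg/L.

7.41 mg/L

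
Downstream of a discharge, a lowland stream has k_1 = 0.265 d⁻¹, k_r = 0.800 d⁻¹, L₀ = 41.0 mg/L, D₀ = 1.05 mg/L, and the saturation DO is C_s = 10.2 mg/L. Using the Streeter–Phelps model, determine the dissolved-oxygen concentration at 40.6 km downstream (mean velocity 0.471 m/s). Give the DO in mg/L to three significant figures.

Travel time t = x/v = 40.6 km / (0.471 m/s) = 40600 m / 0.471 m/s = 86200 s = 0.9977 d.
k_1 L₀/(k_r−k_1) = 0.265×41.0/(0.800−0.265) = 10.87/0.5350 = 20.31 mg/L.
e^(−k_1 t) = e^(−0.265×0.9977) = 0.7677; e^(−k_r t) = e^(−0.800×0.9977) = 0.4502.
D = 20.31 × (0.7677 − 0.4502) + 1.05 × 0.4502 = 6.448 + 0.4727 = 6.921 mg/L.
DO = C_s − D = 10.2 − 6.921 = 3.279 mg/L.

DO ≈ 3.28 mg/L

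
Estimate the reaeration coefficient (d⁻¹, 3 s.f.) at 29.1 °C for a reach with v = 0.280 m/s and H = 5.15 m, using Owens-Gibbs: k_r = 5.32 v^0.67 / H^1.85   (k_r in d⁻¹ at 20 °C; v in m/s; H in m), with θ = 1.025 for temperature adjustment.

k_r(20) = 5.32 × 0.280^0.67 / 5.15^1.85 = 5.32 × 0.4262 / 20.74 = 0.1093 d⁻¹.
k_r(29.1) = 0.1093 × 1.025^(29.1−20) = 0.1093 × 1.252 = 0.1369 d⁻¹.

k_r ≈ 0.137 d⁻¹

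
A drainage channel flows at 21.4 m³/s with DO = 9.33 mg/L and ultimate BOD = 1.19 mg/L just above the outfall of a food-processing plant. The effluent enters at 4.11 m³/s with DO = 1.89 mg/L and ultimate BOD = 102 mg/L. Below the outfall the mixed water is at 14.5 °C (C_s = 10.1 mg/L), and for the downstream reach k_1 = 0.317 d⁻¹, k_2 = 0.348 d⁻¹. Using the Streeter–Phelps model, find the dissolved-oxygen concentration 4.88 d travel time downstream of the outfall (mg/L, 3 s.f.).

DO ≈ 4.41 mg/L

Mixed DO = (21.4×9.33 + 4.11×1.89)/(21.4+4.11) = 207.4/25.51 = 8.131 mg/L.
Mixed L₀ = (21.4×1.19 + 4.11×102)/(25.51) = 444.7/25.51 = 17.43 mg/L.
Initial deficit D₀ = C_s − DO₀ = 10.1 − 8.131 = 1.969 mg/L.
D(4.88) = [0.317×17.43/(0.348−0.317)](e^(−0.317×4.88) − e^(−0.348×4.88)) + 1.969 e^(−0.348×4.88)
= 178.3 × (0.2129 − 0.1830) + 1.969 × 0.1830 = 5.688 mg/L.
DO = 10.1 − 5.688 = 4.412 mg/L.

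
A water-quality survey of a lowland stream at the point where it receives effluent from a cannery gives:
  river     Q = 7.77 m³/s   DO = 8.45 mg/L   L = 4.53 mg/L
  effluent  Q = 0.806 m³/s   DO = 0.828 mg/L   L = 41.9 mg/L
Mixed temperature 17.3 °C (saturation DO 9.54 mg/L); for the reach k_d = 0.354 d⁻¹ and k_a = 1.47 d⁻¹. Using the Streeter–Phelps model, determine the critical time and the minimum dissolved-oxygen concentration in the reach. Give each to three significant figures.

Mixed DO = (7.77×8.45 + 0.806×0.828)/(7.77+0.806) = 66.32/8.576 = 7.734 mg/L.
Mixed L₀ = (7.77×4.53 + 0.806×41.9)/(8.576) = 68.97/8.576 = 8.042 mg/L.
Initial deficit D₀ = C_s − DO₀ = 9.54 − 7.734 = 1.806 mg/L.
t_c = (1/1.116) ln[(1.47/0.354)(1 − 1.806×1.116/(0.354×8.042))] = 0.8961 × ln(1.212) = 0.1724 d.
D_c = (0.354/1.47) × 8.042 × e^(−0.354×0.1724) = 0.2408 × 8.042 × 0.9408 = 1.822 mg/L.
Minimum DO = 9.54 − 1.822 = 7.718 mg/L.

t_c ≈ 0.172 d; minimum DO ≈ 7.72 mg/L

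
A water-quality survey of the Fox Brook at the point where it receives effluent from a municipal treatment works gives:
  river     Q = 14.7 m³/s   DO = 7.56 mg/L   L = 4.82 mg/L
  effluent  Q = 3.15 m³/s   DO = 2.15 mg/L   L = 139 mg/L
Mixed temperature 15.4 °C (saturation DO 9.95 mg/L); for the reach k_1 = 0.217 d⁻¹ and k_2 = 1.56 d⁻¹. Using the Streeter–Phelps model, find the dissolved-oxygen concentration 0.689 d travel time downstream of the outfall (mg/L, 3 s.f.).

Mixed DO = (14.7×7.56 + 3.15×2.15)/(14.7+3.15) = 117.9/17.85 = 6.605 mg/L.
Mixed L₀ = (14.7×4.82 + 3.15×139)/(17.85) = 508.7/17.85 = 28.50 mg/L.
Initial deficit D₀ = C_s − DO₀ = 9.95 − 6.605 = 3.345 mg/L.
D(0.689) = [0.217×28.50/(1.56−0.217)](e^(−0.217×0.689) − e^(−1.56×0.689)) + 3.345 e^(−1.56×0.689)
= 4.605 × (0.8611 − 0.3414) + 3.345 × 0.3414 = 3.535 mg/L.
DO = 9.95 − 3.535 = 6.415 mg/L.

DO ≈ 6.41 mg/L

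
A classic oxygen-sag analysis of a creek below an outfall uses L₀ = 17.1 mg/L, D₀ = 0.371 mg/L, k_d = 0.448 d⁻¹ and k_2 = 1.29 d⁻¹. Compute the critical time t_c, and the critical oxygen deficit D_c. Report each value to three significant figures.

With k_2/k_d = 2.879 and 1 − D₀(k_2−k_d)/(k_d L₀) = 0.9592,
t_c = ln(2.879 × 0.9592) / (1.29 − 0.448) = ln(2.762) / 0.8420 = 1.016/0.8420 = 1.207 d.
D_c = (k_d/k_2) L₀ e^(−k_d t_c) = (0.448/1.29) × 17.1 × e^(−0.448×1.207) = 0.3473 × 17.1 × 0.5824 = 3.459 mg/L.

t_c ≈ 1.21 d; D_c ≈ 3.46 mg/L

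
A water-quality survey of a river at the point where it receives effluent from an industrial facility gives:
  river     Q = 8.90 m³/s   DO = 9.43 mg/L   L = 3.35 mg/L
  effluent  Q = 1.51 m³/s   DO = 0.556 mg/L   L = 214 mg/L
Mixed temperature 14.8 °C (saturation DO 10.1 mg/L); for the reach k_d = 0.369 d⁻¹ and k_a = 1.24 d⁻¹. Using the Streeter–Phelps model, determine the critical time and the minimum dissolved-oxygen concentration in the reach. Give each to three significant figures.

t_c ≈ 1.22 d; minimum DO ≈ 3.68 mg/L

Mixed DO = (8.90×9.43 + 1.51×0.556)/(8.90+1.51) = 84.77/10.41 = 8.143 mg/L.
Mixed L₀ = (8.90×3.35 + 1.51×214)/(10.41) = 353.0/10.41 = 33.91 mg/L.
Initial deficit D₀ = C_s − DO₀ = 10.1 − 8.143 = 1.957 mg/L.
t_c = (1/0.8710) ln[(1.24/0.369)(1 − 1.957×0.8710/(0.369×33.91))] = 1.148 × ln(2.903) = 1.223 d.
D_c = (0.369/1.24) × 33.91 × e^(−0.369×1.223) = 0.2976 × 33.91 × 0.6367 = 6.424 mg/L.
Minimum DO = 10.1 − 6.424 = 3.676 mg/L.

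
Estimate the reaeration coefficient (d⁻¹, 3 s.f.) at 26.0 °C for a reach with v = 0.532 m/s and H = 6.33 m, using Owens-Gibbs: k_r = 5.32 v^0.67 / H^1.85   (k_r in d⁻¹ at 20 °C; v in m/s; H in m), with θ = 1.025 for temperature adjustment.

k_r ≈ 0.133 d⁻¹

k_r(20) = 5.32 × 0.532^0.67 / 6.33^1.85 = 5.32 × 0.6552 / 30.38 = 0.1147 d⁻¹.
k_r(26.0) = 0.1147 × 1.025^(26.0−20) = 0.1147 × 1.160 = 0.1331 d⁻¹.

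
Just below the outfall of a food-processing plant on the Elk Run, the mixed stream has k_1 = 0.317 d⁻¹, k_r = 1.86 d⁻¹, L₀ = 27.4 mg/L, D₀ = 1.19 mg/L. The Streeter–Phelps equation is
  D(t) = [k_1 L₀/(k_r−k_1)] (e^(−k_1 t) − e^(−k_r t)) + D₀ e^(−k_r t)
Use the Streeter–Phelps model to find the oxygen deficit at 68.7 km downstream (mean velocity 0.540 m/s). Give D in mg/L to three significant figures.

D ≈ 3.24 mg/L

Travel time t = x/v = 68.7 km / (0.540 m/s) = 68700 m / 0.540 m/s = 127200 s = 1.472 d.
k_1 L₀/(k_r−k_1) = 0.317×27.4/(1.86−0.317) = 8.686/1.543 = 5.629 mg/L.
e^(−k_1 t) = e^(−0.317×1.472) = 0.6270; e^(−k_r t) = e^(−1.86×1.472) = 0.06465.
D = 5.629 × (0.6270 − 0.06465) + 1.19 × 0.06465 = 3.166 + 0.07693 = 3.243 mg/L.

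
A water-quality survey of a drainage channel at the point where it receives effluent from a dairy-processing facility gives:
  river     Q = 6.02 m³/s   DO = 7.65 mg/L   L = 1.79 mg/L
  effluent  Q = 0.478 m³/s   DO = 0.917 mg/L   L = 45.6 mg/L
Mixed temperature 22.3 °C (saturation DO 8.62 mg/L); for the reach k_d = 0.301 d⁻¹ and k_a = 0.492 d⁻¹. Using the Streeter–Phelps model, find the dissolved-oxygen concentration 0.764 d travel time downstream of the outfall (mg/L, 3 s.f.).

DO ≈ 6.76 mg/L

Mixed DO = (6.02×7.65 + 0.478×0.917)/(6.02+0.478) = 46.49/6.498 = 7.155 mg/L.
Mixed L₀ = (6.02×1.79 + 0.478×45.6)/(6.498) = 32.57/6.498 = 5.013 mg/L.
Initial deficit D₀ = C_s − DO₀ = 8.62 − 7.155 = 1.465 mg/L.
D(0.764) = [0.301×5.013/(0.492−0.301)](e^(−0.301×0.764) − e^(−0.492×0.764)) + 1.465 e^(−0.492×0.764)
= 7.900 × (0.7946 − 0.6867) + 1.465 × 0.6867 = 1.858 mg/L.
DO = 8.62 − 1.858 = 6.762 mg/L.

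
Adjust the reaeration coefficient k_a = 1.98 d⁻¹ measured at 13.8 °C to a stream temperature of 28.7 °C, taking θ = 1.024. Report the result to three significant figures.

k_a ≈ 2.82 d⁻¹

k_a(T₂) = k_a(T₁) · θ^(T₂−T₁) = 1.98 × 1.024^(28.7−13.8)
= 1.98 × 1.024^14.9 = 1.98 × 1.424 = 2.819 d⁻¹.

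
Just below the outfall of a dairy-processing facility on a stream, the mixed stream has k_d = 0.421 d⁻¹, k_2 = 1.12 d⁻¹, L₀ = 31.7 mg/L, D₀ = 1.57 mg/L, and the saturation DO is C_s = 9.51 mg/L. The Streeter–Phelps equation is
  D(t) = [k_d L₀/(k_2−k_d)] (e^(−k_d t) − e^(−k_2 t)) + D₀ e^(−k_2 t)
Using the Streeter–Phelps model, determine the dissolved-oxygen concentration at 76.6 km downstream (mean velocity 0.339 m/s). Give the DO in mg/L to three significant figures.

Travel time t = x/v = 76.6 km / (0.339 m/s) = 76600 m / 0.339 m/s = 226000 s = 2.615 d.
k_d L₀/(k_2−k_d) = 0.421×31.7/(1.12−0.421) = 13.35/0.6990 = 19.09 mg/L.
e^(−k_d t) = e^(−0.421×2.615) = 0.3325; e^(−k_2 t) = e^(−1.12×2.615) = 0.05345.
D = 19.09 × (0.3325 − 0.05345) + 1.57 × 0.05345 = 5.328 + 0.08391 = 5.412 mg/L.
DO = C_s − D = 9.51 − 5.412 = 4.098 mg/L.

DO ≈ 4.10 mg/L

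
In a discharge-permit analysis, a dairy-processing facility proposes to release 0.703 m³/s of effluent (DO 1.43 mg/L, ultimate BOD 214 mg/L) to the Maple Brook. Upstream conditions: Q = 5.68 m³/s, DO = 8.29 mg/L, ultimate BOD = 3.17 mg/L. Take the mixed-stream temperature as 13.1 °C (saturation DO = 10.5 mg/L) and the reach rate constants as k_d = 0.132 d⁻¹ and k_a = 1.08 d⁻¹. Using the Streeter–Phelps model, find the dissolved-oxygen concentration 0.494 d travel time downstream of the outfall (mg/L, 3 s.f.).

DO ≈ 7.47 mg/L

Mixed DO = (5.68×8.29 + 0.703×1.43)/(5.68+0.703) = 48.09/6.383 = 7.534 mg/L.
Mixed L₀ = (5.68×3.17 + 0.703×214)/(6.383) = 168.4/6.383 = 26.39 mg/L.
Initial deficit D₀ = C_s − DO₀ = 10.5 − 7.534 = 2.966 mg/L.
D(0.494) = [0.132×26.39/(1.08−0.132)](e^(−0.132×0.494) − e^(−1.08×0.494)) + 2.966 e^(−1.08×0.494)
= 3.675 × (0.9369 − 0.5865) + 2.966 × 0.5865 = 3.027 mg/L.
DO = 10.5 − 3.027 = 7.473 mg/L.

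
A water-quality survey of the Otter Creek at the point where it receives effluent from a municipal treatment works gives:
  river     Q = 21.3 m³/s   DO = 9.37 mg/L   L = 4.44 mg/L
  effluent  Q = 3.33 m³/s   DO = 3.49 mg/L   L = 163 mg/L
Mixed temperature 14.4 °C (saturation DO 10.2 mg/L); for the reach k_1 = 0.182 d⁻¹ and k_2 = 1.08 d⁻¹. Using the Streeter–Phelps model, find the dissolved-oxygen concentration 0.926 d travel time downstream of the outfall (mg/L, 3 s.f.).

DO ≈ 7.10 mg/L

Mixed DO = (21.3×9.37 + 3.33×3.49)/(21.3+3.33) = 211.2/24.63 = 8.575 mg/L.
Mixed L₀ = (21.3×4.44 + 3.33×163)/(24.63) = 637.4/24.63 = 25.88 mg/L.
Initial deficit D₀ = C_s − DO₀ = 10.2 − 8.575 = 1.625 mg/L.
D(0.926) = [0.182×25.88/(1.08−0.182)](e^(−0.182×0.926) − e^(−1.08×0.926)) + 1.625 e^(−1.08×0.926)
= 5.245 × (0.8449 − 0.3679) + 1.625 × 0.3679 = 3.100 mg/L.
DO = 10.2 − 3.100 = 7.100 mg/L.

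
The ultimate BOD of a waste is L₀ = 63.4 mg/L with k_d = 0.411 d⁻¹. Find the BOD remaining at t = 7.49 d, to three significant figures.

L ≈ 2.92 mg/L

L_t = L₀ e^(−k_d t) = 63.4 × e^(−0.411×7.49) = 63.4 × 0.04603 = 2.919 mg/L.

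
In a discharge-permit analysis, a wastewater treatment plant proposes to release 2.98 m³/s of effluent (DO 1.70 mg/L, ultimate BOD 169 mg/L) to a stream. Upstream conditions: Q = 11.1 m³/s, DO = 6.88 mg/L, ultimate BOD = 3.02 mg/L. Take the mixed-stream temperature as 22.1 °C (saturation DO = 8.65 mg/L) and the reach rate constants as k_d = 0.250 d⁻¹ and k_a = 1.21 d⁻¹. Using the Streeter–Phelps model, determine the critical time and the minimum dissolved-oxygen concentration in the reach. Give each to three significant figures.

Mixed DO = (11.1×6.88 + 2.98×1.70)/(11.1+2.98) = 81.43/14.08 = 5.784 mg/L.
Mixed L₀ = (11.1×3.02 + 2.98×169)/(14.08) = 537.1/14.08 = 38.15 mg/L.
Initial deficit D₀ = C_s − DO₀ = 8.65 − 5.784 = 2.866 mg/L.
t_c = (1/0.9600) ln[(1.21/0.250)(1 − 2.866×0.9600/(0.250×38.15))] = 1.042 × ln(3.444) = 1.288 d.
D_c = (0.250/1.21) × 38.15 × e^(−0.250×1.288) = 0.2066 × 38.15 × 0.7247 = 5.712 mg/L.
Minimum DO = 8.65 − 5.712 = 2.938 mg/L.

t_c ≈ 1.29 d; minimum DO ≈ 2.94 mg/L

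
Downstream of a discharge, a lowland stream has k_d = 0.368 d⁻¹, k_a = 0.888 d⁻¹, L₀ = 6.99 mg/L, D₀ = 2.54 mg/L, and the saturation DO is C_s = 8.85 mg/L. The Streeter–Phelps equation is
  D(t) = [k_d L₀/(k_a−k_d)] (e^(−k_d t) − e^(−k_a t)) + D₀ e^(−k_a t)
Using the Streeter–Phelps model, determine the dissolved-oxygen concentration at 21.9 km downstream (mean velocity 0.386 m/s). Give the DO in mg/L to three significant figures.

DO ≈ 6.31 mg/L

Travel time t = x/v = 21.9 km / (0.386 m/s) = 21900 m / 0.386 m/s = 56740 s = 0.6567 d.
k_d L₀/(k_a−k_d) = 0.368×6.99/(0.888−0.368) = 2.572/0.5200 = 4.947 mg/L.
e^(−k_d t) = e^(−0.368×0.6567) = 0.7853; e^(−k_a t) = e^(−0.888×0.6567) = 0.5582.
D = 4.947 × (0.7853 − 0.5582) + 2.54 × 0.5582 = 1.124 + 1.418 = 2.541 mg/L.
DO = C_s − D = 8.85 − 2.541 = 6.309 mg/L.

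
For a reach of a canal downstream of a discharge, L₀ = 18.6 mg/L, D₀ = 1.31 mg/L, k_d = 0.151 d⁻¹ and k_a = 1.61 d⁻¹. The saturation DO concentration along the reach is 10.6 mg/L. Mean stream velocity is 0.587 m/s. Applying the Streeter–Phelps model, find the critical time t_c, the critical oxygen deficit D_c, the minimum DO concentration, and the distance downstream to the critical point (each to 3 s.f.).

t_c ≈ 0.840 d; D_c ≈ 1.54 mg/L; min DO ≈ 9.06 mg/L; x_c ≈ 42.6 km

t_c = [1/(k_a−k_d)] ln[(k_a/k_d)(1 − D₀(k_a−k_d)/(k_d L₀))]
= [1/(1.61−0.151)] ln[(1.61/0.151)(1 − 1.31×1.459/(0.151×18.6))]
= (1/1.459) ln[10.66 × 0.3195] = 0.6854 × ln(3.406) = 0.6854 × 1.226 = 0.8401 d.
L(t_c) = L₀ e^(−k_d t_c) = 18.6 × 0.8809 = 16.38 mg/L, and at the critical point k_a D_c = k_d L, so D_c = (0.151/1.61) × 16.38 = 1.537 mg/L.
Minimum DO = C_s − D_c = 10.6 − 1.537 = 9.063 mg/L.
x_c = v t_c = 0.587 m/s × 0.8401 d × 86400 s/d = 42610 m ≈ 42.6 km.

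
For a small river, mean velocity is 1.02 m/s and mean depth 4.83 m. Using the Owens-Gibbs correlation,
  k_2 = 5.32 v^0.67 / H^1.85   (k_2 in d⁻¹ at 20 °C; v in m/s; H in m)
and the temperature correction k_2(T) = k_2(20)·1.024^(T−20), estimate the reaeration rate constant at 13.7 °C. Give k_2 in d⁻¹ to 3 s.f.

k_2 ≈ 0.252 d⁻¹

k_2(20) = 5.32 × 1.02^0.67 / 4.83^1.85 = 5.32 × 1.013 / 18.42 = 0.2927 d⁻¹.
k_2(13.7) = 0.2927 × 1.024^(13.7−20) = 0.2927 × 0.8612 = 0.2520 d⁻¹.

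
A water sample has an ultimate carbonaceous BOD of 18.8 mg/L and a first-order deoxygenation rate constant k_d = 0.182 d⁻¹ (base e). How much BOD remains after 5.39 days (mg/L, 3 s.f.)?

L_t = L₀ e^(−k_d t) = 18.8 × e^(−0.182×5.39) = 18.8 × 0.3749 = 7.049 mg/L.

L ≈ 7.05 mg/L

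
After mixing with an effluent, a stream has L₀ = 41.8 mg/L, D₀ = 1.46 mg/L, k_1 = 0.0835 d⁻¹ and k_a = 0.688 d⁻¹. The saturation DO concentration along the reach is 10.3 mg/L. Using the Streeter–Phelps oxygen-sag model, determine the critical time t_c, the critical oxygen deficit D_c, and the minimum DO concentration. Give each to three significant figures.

With k_a/k_1 = 8.240 and 1 − D₀(k_a−k_1)/(k_1 L₀) = 0.7471,
t_c = ln(8.240 × 0.7471) / (0.688 − 0.0835) = ln(6.156) / 0.6045 = 1.817/0.6045 = 3.007 d.
D_c = (k_1/k_a) L₀ e^(−k_1 t_c) = (0.0835/0.688) × 41.8 × e^(−0.0835×3.007) = 0.1214 × 41.8 × 0.7780 = 3.947 mg/L.
Minimum DO = C_s − D_c = 10.3 − 3.947 = 6.353 mg/L.

t_c ≈ 3.01 d; D_c ≈ 3.95 mg/L; min DO ≈ 6.35 mg/L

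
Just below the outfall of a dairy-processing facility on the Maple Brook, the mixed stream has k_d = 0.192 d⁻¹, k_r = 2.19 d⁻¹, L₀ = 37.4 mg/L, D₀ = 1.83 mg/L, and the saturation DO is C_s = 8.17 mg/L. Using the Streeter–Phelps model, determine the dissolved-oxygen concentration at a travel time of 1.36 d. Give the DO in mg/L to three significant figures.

DO ≈ 5.49 mg/L

k_d L₀/(k_r−k_d) = 0.192×37.4/(2.19−0.192) = 7.181/1.998 = 3.594 mg/L.
e^(−k_d t) = e^(−0.192×1.360) = 0.7702; e^(−k_r t) = e^(−2.19×1.360) = 0.05087.
D = 3.594 × (0.7702 − 0.05087) + 1.83 × 0.05087 = 2.585 + 0.09310 = 2.678 mg/L.
DO = C_s − D = 8.17 − 2.678 = 5.492 mg/L.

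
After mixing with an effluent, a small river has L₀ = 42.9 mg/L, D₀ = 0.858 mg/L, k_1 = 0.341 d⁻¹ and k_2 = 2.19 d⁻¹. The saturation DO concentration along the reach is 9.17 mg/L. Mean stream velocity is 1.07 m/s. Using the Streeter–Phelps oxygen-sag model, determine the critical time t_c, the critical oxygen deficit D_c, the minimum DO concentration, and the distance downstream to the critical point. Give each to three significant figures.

At the critical point dD/dt = 0, so k_1 L₀ e^(−k_1 t) = k_2 D. Substituting D(t) from the Streeter–Phelps equation and solving for t gives
t_c = ln[(k_2/k_1)(1 − D₀(k_2−k_1)/(k_1 L₀))] / (k_2−k_1).
Here k_2−k_1 = 1.849 d⁻¹ and 1 − D₀(k_2−k_1)/(k_1 L₀) = 1 − 0.858×1.849/(0.341×42.9) = 0.8916, so
t_c = ln(6.422 × 0.8916) / 1.849 = 1.745 / 1.849 = 0.9437 d.
L(t_c) = L₀ e^(−k_1 t_c) = 42.9 × 0.7248 = 31.10 mg/L, and at the critical point k_2 D_c = k_1 L, so D_c = (0.341/2.19) × 31.10 = 4.842 mg/L.
Minimum DO = C_s − D_c = 9.17 − 4.842 = 4.328 mg/L.
x_c = v t_c = 1.07 m/s × 0.9437 d × 86400 s/d = 87250 m ≈ 87.2 km.

t_c ≈ 0.944 d; D_c ≈ 4.84 mg/L; min DO ≈ 4.33 mg/L; x_c ≈ 87.2 km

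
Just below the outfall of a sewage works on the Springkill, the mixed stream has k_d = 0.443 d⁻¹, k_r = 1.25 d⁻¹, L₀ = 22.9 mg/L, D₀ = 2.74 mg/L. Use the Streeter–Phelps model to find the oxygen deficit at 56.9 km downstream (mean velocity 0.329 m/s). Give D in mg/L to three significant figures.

D ≈ 4.37 mg/L

Travel time t = x/v = 56.9 km / (0.329 m/s) = 56900 m / 0.329 m/s = 172900 s = 2.002 d.
k_d L₀/(k_r−k_d) = 0.443×22.9/(1.25−0.443) = 10.14/0.8070 = 12.57 mg/L.
e^(−k_d t) = e^(−0.443×2.002) = 0.4120; e^(−k_r t) = e^(−1.25×2.002) = 0.08191.
D = 12.57 × (0.4120 − 0.08191) + 2.74 × 0.08191 = 4.149 + 0.2244 = 4.374 mg/L.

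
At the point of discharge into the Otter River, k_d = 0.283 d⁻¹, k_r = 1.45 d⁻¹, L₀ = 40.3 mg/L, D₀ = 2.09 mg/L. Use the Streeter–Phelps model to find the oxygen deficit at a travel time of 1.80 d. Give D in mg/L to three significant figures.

D ≈ 5.31 mg/L

k_d L₀/(k_r−k_d) = 0.283×40.3/(1.45−0.283) = 11.40/1.167 = 9.773 mg/L.
e^(−k_d t) = e^(−0.283×1.800) = 0.6009; e^(−k_r t) = e^(−1.45×1.800) = 0.07353.
D = 9.773 × (0.6009 − 0.07353) + 2.09 × 0.07353 = 5.153 + 0.1537 = 5.307 mg/L.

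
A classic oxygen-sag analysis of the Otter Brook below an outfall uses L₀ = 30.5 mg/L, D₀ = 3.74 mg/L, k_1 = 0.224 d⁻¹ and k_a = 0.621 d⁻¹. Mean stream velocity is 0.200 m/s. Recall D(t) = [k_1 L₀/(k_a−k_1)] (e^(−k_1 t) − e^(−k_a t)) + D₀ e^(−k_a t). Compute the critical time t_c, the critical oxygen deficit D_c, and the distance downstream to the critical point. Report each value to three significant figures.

t_c ≈ 1.95 d; D_c ≈ 7.11 mg/L; x_c ≈ 33.7 km

t_c = [1/(k_a−k_1)] ln[(k_a/k_1)(1 − D₀(k_a−k_1)/(k_1 L₀))]
= [1/(0.621−0.224)] ln[(0.621/0.224)(1 − 3.74×0.3970/(0.224×30.5))]
= (1/0.3970) ln[2.772 × 0.7827] = 2.519 × ln(2.170) = 2.519 × 0.7746 = 1.951 d.
L(t_c) = L₀ e^(−k_1 t_c) = 30.5 × 0.6459 = 19.70 mg/L, and at the critical point k_a D_c = k_1 L, so D_c = (0.224/0.621) × 19.70 = 7.106 mg/L.
x_c = v t_c = 0.200 m/s × 1.951 d × 86400 s/d = 33720 m ≈ 33.7 km.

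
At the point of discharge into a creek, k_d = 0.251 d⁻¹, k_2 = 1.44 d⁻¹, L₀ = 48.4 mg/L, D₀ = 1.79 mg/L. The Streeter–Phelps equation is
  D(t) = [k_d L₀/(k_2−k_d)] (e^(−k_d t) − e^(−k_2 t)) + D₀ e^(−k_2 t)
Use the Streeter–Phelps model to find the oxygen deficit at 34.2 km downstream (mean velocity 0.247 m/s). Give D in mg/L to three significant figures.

Travel time t = x/v = 34.2 km / (0.247 m/s) = 34200 m / 0.247 m/s = 138500 s = 1.603 d.
k_d L₀/(k_2−k_d) = 0.251×48.4/(1.44−0.251) = 12.15/1.189 = 10.22 mg/L.
e^(−k_d t) = e^(−0.251×1.603) = 0.6688; e^(−k_2 t) = e^(−1.44×1.603) = 0.09949.
D = 10.22 × (0.6688 − 0.09949) + 1.79 × 0.09949 = 5.817 + 0.1781 = 5.995 mg/L.

D ≈ 6.00 mg/L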